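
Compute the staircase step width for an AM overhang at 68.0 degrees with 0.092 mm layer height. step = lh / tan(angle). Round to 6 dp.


step = 0.092 / tan(68.0) = 0.03717 mm


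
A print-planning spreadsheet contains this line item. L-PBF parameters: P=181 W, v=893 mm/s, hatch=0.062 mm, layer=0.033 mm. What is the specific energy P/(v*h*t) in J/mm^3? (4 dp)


Build rate = 893 * 0.062 * 0.033 = 1.827078 mm^3/s
SE = 181 / 1.827078 = 99.0653 J/mm^3


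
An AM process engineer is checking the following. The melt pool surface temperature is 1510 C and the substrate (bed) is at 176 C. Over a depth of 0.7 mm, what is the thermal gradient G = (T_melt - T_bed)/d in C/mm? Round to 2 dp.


G = (1510-176)/0.7 = 1905.71 C/mm


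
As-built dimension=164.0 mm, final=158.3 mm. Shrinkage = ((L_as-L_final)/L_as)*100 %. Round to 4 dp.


Shrinkage = ((164.0-158.3)/164.0)*100 = 3.4756 %


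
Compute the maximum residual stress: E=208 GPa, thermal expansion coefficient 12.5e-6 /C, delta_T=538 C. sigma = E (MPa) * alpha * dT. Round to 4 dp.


sigma = 208*1000 * 12.5e-6 * 538 = 1398.8 MPa


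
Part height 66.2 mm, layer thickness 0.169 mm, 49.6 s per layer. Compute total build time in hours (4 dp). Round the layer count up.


Layers = ceil(66.2/0.169) = 392
t = 392 * 49.6 / 3600 = 5.4009 hrs


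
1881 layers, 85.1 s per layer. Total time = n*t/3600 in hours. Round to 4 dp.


t = 1881 * 85.1 / 3600 = 44.4648 hrs


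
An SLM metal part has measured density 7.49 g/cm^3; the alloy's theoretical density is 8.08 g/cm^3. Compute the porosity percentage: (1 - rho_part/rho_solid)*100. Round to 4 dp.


Porosity = (1-7.49/8.08)*100 = 7.302 %


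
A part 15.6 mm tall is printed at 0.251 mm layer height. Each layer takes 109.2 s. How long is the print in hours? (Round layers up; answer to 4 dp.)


Layers = ceil(15.6/0.251) = 63
t = 63 * 109.2 / 3600 = 1.911 hrs


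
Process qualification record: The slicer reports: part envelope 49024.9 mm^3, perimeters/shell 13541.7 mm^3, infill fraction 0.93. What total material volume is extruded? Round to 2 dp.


V_infill = (49024.9 - 13541.7) * 0.93 = 32999.38
V_total = 13541.7 + 32999.38 = 46541.08 mm^3


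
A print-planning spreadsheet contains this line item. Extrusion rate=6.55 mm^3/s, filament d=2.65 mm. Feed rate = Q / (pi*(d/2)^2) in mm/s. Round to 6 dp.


A = pi*(2.65/2)^2 = 5.515459
v = 6.55 / 5.515459 = 1.187571 mm/s


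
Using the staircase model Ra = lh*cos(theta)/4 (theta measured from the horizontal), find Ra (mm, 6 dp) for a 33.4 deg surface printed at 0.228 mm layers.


Ra = 0.228 * cos(33.4) / 4 = 0.047586 mm


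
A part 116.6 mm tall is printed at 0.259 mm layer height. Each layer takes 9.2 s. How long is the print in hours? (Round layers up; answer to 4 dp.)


Layers = ceil(116.6/0.259) = 451
t = 451 * 9.2 / 3600 = 1.1526 hrs


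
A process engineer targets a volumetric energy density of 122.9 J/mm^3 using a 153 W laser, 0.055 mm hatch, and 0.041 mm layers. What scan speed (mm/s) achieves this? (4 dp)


v = 153 / (122.9*0.055*0.041) = 552.0685 mm/s


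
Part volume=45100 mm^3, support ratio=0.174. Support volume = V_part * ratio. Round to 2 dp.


V_support = 45100 * 0.174 = 7847.4 mm^3


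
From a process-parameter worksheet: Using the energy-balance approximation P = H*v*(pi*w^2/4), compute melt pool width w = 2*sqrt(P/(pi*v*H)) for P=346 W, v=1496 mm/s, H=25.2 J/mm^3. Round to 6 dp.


w = 2*sqrt(346/(pi*1496*25.2)) = 0.1081 mm


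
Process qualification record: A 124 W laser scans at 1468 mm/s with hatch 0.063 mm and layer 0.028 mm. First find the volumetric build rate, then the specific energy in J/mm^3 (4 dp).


Build rate = 1468 * 0.063 * 0.028 = 2.589552 mm^3/s
SE = 124 / 2.589552 = 47.8847 J/mm^3


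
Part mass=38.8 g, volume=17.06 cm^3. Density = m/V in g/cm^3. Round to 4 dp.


rho = 38.8 / 17.06 = 2.2743 g/cm^3


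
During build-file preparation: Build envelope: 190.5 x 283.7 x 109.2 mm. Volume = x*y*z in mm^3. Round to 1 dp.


V = 190.5 * 283.7 * 109.2 = 5901697.6 mm^3


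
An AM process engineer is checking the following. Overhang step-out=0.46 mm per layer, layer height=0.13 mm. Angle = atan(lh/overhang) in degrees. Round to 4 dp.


angle = atan(0.13/0.46) = 15.7808 degrees


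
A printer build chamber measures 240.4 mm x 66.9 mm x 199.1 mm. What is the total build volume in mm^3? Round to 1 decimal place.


V = 240.4 * 66.9 * 199.1 = 3202077.5 mm^3


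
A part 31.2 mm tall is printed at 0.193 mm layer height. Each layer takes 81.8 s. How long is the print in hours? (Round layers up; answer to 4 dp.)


Layers = ceil(31.2/0.193) = 162
t = 162 * 81.8 / 3600 = 3.681 hrs


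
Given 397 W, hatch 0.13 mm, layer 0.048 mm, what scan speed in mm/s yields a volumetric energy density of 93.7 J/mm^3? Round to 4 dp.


v = 397 / (93.7*0.13*0.048) = 678.9946 mm/s


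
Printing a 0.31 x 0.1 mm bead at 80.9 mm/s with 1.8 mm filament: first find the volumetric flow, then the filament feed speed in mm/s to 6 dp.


Q = 0.31 * 0.1 * 80.9 = 2.5079 mm^3/s
A_fil = pi*(1.8/2)^2 = 2.54469005 mm^2
v_feed = 2.5079 / 2.54469005 = 0.985542 mm/s


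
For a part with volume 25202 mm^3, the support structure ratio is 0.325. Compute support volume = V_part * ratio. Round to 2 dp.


V_support = 25202 * 0.325 = 8190.65 mm^3


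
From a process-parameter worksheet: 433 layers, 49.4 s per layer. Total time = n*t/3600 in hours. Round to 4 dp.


t = 433 * 49.4 / 3600 = 5.9417 hrs


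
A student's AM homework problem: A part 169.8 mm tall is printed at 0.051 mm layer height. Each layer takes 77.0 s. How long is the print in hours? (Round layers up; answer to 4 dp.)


Layers = ceil(169.8/0.051) = 3330
t = 3330 * 77.0 / 3600 = 71.225 hrs


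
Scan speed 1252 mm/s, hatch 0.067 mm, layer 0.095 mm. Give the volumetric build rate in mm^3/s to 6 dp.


Rate = 1252 * 0.067 * 0.095 = 7.96898 mm^3/s


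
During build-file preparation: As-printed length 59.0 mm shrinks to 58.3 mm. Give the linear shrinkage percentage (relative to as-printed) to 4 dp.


Shrinkage = ((59.0-58.3)/59.0)*100 = 1.1864 %


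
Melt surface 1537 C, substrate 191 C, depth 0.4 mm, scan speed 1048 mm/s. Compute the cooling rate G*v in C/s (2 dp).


G = (1537-191)/0.4 = 3365.0 C/mm
CR = 3365.0 * 1048 = 3526520.0 C/s


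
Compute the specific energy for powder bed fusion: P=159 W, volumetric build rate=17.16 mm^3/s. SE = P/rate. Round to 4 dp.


SE = 159 / 17.16 = 9.2657 J/mm^3


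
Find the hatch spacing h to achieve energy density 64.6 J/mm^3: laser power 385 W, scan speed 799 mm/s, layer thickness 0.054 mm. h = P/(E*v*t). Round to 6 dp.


h = 385 / (64.6*799*0.054) = 0.13813 mm


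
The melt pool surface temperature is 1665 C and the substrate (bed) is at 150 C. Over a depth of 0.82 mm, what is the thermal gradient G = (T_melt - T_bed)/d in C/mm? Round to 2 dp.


G = (1665-150)/0.82 = 1847.56 C/mm


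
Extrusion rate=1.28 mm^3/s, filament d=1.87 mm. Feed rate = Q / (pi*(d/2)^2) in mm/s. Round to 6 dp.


A = pi*(1.87/2)^2 = 2.746459
v = 1.28 / 2.746459 = 0.466055 mm/s


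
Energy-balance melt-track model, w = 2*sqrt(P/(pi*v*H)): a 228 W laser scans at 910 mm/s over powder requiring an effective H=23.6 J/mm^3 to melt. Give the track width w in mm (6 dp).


w = 2*sqrt(228/(pi*910*23.6)) = 0.116264 mm


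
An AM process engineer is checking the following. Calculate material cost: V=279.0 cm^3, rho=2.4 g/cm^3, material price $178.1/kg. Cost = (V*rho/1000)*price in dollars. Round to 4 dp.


Mass = 279.0*2.4/1000 = 0.6696 kg
Cost = 0.6696 * 178.1 = 119.2558 $


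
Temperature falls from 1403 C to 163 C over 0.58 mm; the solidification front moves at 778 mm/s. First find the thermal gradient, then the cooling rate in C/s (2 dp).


G = (1403-163)/0.58 = 2137.93103448 C/mm
CR = 2137.93103448 * 778 = 1663310.34 C/s


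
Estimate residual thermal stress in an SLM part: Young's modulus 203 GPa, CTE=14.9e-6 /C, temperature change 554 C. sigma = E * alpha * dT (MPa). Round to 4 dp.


sigma = 203*1000 * 14.9e-6 * 554 = 1675.6838 MPa


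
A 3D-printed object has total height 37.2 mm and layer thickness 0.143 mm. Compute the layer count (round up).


Layers = ceil(37.2/0.143) = 261


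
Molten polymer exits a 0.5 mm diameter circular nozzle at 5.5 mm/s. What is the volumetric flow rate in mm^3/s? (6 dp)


A = pi*(0.5/2)^2 = 0.19634954 mm^2
Q = 0.19634954 * 5.5 = 1.079922 mm^3/s


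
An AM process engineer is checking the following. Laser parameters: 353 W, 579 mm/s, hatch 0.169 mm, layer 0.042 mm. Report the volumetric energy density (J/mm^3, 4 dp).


E = 353 / (579*0.169*0.042) = 85.8935 J/mm^3


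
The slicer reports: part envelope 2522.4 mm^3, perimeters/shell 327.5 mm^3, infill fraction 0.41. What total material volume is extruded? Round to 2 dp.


V_infill = (2522.4 - 327.5) * 0.41 = 899.91
V_total = 327.5 + 899.91 = 1227.41 mm^3


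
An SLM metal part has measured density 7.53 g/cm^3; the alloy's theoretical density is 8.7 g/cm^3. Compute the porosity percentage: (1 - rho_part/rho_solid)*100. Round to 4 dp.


Porosity = (1-7.53/8.7)*100 = 13.4483 %


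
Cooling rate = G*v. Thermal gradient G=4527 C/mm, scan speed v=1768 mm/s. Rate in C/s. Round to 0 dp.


CR = 4527 * 1768 = 8003736 C/s


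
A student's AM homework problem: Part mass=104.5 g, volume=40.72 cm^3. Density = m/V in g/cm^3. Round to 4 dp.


rho = 104.5 / 40.72 = 2.5663 g/cm^3


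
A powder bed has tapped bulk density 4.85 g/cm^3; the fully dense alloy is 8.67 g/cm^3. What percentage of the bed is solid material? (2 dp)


Packing = (4.85/8.67)*100 = 55.94 %


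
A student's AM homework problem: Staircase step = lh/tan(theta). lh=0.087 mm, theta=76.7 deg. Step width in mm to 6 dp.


step = 0.087 / tan(76.7) = 0.020566 mm


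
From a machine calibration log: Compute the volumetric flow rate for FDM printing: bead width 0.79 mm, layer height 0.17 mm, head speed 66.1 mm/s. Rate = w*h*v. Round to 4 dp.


Rate = 0.79 * 0.17 * 66.1 = 8.8772 mm^3/s


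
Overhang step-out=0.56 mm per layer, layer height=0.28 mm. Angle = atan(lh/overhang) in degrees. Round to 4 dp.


angle = atan(0.28/0.56) = 26.5651 degrees


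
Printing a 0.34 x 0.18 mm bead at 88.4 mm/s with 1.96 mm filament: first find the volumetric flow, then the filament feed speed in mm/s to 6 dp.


Q = 0.34 * 0.18 * 88.4 = 5.41008 mm^3/s
A_fil = pi*(1.96/2)^2 = 3.01718558 mm^2
v_feed = 5.41008 / 3.01718558 = 1.793088 mm/s


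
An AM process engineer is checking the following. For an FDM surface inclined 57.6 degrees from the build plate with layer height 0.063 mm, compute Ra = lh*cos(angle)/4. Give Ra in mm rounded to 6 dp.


Ra = 0.063 * cos(57.6) / 4 = 0.008439 mm


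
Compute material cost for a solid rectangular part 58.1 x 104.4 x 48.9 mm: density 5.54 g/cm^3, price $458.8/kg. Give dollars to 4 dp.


V = 58.1 * 104.4 * 48.9 = 296609.796 mm^3 = 296.609796 cm^3
Mass = 296.609796 * 5.54 / 1000 = 1.64321827 kg
Cost = 1.64321827 * 458.8 = 753.9085 $


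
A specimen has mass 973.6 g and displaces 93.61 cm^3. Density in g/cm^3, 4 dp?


rho = 973.6 / 93.61 = 10.4006 g/cm^3


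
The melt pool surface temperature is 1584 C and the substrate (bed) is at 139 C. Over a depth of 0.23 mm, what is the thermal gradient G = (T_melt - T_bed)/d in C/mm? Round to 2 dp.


G = (1584-139)/0.23 = 6282.61 C/mm


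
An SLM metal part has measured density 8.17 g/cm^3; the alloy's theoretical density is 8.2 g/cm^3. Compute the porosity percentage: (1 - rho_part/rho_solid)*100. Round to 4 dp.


Porosity = (1-8.17/8.2)*100 = 0.3659 %


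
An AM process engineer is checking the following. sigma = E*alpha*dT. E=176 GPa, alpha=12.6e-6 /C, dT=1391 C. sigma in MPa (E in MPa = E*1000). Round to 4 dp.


sigma = 176*1000 * 12.6e-6 * 1391 = 3084.6816 MPa


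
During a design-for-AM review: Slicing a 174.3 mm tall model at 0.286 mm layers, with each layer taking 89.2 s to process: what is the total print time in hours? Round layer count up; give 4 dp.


Layers = ceil(174.3/0.286) = 610
t = 610 * 89.2 / 3600 = 15.1144 hrs


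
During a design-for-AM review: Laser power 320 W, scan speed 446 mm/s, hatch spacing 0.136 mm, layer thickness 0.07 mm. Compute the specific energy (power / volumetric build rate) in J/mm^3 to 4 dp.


Build rate = 446 * 0.136 * 0.07 = 4.24592 mm^3/s
SE = 320 / 4.24592 = 75.3665 J/mm^3


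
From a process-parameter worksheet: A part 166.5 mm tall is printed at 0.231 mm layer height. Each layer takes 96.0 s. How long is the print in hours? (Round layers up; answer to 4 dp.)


Layers = ceil(166.5/0.231) = 721
t = 721 * 96.0 / 3600 = 19.2267 hrs


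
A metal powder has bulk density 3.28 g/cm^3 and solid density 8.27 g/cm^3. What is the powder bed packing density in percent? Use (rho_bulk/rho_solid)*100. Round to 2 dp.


Packing = (3.28/8.27)*100 = 39.66 %


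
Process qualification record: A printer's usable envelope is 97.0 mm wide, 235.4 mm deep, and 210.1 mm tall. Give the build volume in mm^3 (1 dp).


V = 97.0 * 235.4 * 210.1 = 4797381.4 mm^3


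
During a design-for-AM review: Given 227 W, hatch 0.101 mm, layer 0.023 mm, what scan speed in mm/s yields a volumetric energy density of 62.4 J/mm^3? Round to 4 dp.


v = 227 / (62.4*0.101*0.023) = 1566.0011 mm/s


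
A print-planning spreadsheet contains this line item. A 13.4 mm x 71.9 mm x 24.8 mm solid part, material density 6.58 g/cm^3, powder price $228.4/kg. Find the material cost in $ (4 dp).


V = 13.4 * 71.9 * 24.8 = 23893.808 mm^3 = 23.893808 cm^3
Mass = 23.893808 * 6.58 / 1000 = 0.15722126 kg
Cost = 0.15722126 * 228.4 = 35.9093 $


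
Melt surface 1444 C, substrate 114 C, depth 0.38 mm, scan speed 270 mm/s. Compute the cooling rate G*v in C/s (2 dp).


G = (1444-114)/0.38 = 3500.0 C/mm
CR = 3500.0 * 270 = 945000.0 C/s


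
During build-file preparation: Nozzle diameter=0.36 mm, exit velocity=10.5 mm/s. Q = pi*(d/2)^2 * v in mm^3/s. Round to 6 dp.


A = pi*(0.36/2)^2 = 0.1017876 mm^2
Q = 0.1017876 * 10.5 = 1.06877 mm^3/s


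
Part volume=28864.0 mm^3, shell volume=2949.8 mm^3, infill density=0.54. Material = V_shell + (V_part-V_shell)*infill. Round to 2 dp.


V_infill = (28864.0 - 2949.8) * 0.54 = 13993.67
V_total = 2949.8 + 13993.67 = 16943.47 mm^3


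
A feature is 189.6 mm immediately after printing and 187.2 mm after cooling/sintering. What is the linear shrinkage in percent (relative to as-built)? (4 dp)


Shrinkage = ((189.6-187.2)/189.6)*100 = 1.2658 %


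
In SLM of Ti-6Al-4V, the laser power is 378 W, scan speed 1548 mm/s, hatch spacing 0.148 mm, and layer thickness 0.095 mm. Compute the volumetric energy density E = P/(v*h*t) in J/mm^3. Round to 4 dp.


E = 378 / (1548*0.148*0.095) = 17.3674 J/mm^3


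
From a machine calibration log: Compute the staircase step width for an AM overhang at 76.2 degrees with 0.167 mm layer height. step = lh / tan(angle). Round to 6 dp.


step = 0.167 / tan(76.2) = 0.041019 mm


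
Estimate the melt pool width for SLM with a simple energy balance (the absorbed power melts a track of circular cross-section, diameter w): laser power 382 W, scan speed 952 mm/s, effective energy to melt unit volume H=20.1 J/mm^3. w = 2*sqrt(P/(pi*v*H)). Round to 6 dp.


w = 2*sqrt(382/(pi*952*20.1)) = 0.15943 mm


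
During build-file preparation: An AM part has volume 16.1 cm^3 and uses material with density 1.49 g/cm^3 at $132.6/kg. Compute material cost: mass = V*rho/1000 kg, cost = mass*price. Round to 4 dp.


Mass = 16.1*1.49/1000 = 0.023989 kg
Cost = 0.023989 * 132.6 = 3.1809 $


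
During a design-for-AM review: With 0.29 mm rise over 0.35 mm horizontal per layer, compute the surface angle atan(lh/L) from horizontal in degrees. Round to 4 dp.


angle = atan(0.29/0.35) = 39.6442 degrees


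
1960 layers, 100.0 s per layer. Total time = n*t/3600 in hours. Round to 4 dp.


t = 1960 * 100.0 / 3600 = 54.4444 hrs


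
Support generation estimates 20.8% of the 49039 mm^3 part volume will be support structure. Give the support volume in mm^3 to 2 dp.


V_support = 49039 * 0.208 = 10200.11 mm^3


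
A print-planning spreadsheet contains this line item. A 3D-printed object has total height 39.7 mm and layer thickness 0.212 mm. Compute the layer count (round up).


Layers = ceil(39.7/0.212) = 188


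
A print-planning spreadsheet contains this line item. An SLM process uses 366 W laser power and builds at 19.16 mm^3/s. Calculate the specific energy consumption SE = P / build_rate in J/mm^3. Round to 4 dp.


SE = 366 / 19.16 = 19.1023 J/mm^3


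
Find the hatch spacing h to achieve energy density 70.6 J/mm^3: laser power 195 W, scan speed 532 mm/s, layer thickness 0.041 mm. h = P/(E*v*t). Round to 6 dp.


h = 195 / (70.6*532*0.041) = 0.126629 mm


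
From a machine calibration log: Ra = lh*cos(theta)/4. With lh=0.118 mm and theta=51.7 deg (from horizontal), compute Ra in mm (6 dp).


Ra = 0.118 * cos(51.7) / 4 = 0.018283 mm


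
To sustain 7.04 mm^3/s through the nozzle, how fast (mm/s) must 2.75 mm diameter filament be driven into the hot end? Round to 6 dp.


A = pi*(2.75/2)^2 = 5.939574
v = 7.04 / 5.939574 = 1.18527 mm/s


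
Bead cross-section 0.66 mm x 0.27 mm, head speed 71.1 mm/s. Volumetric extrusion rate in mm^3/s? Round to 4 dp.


Rate = 0.66 * 0.27 * 71.1 = 12.67 mm^3/s


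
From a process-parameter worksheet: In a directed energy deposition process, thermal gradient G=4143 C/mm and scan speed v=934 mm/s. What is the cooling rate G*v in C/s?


CR = 4143 * 934 = 3869562 C/s


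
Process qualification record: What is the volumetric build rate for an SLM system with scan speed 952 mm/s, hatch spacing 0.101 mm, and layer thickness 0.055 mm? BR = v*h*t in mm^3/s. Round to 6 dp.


Rate = 952 * 0.101 * 0.055 = 5.28836 mm^3/s


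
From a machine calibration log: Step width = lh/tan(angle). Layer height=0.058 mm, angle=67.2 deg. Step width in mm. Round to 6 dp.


step = 0.058 / tan(67.2) = 0.024381 mm


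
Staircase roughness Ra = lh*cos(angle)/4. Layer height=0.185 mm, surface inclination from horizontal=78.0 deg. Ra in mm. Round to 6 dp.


Ra = 0.185 * cos(78.0) / 4 = 0.009616 mm


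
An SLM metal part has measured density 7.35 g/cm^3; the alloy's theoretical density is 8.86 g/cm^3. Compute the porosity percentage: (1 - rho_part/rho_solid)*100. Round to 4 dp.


Porosity = (1-7.35/8.86)*100 = 17.0429 %


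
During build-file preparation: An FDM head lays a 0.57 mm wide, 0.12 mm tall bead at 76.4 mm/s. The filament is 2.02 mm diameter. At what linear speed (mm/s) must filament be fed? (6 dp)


Q = 0.57 * 0.12 * 76.4 = 5.22576 mm^3/s
A_fil = pi*(2.02/2)^2 = 3.20473867 mm^2
v_feed = 5.22576 / 3.20473867 = 1.630635 mm/s


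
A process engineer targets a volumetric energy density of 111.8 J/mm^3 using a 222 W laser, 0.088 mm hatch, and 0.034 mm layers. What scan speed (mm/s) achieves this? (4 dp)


v = 222 / (111.8*0.088*0.034) = 663.666 mm/s


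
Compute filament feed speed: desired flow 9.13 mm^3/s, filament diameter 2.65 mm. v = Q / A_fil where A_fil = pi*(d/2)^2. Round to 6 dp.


A = pi*(2.65/2)^2 = 5.515459
v = 9.13 / 5.515459 = 1.655347 mm/s


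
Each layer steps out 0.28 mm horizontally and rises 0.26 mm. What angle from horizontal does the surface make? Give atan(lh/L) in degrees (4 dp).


angle = atan(0.26/0.28) = 42.8789 degrees


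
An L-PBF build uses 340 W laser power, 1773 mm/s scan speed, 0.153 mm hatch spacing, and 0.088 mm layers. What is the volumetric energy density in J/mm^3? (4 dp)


E = 340 / (1773*0.153*0.088) = 14.2428 J/mm^3


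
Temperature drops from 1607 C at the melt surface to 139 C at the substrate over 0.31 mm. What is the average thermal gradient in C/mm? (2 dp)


G = (1607-139)/0.31 = 4735.48 C/mm


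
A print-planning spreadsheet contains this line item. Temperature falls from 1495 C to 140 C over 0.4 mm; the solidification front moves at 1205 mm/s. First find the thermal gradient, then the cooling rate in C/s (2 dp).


G = (1495-140)/0.4 = 3387.5 C/mm
CR = 3387.5 * 1205 = 4081937.5 C/s


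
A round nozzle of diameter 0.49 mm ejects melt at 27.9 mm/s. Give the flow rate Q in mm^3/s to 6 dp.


A = pi*(0.49/2)^2 = 0.1885741 mm^2
Q = 0.1885741 * 27.9 = 5.261217 mm^3/s


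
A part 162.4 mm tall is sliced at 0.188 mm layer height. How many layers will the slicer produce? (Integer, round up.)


Layers = ceil(162.4/0.188) = 864


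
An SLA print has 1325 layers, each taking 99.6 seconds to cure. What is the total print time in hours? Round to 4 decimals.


t = 1325 * 99.6 / 3600 = 36.6583 hrs


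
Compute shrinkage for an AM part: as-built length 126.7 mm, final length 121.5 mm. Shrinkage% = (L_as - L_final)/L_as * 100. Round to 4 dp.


Shrinkage = ((126.7-121.5)/126.7)*100 = 4.1042 %


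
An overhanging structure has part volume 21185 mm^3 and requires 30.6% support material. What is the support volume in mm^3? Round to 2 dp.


V_support = 21185 * 0.306 = 6482.61 mm^3


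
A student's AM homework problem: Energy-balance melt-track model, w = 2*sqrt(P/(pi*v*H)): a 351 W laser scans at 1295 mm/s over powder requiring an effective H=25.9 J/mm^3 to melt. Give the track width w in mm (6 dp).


w = 2*sqrt(351/(pi*1295*25.9)) = 0.115431 mm


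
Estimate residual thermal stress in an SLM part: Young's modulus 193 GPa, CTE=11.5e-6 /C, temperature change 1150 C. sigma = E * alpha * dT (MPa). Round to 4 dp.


sigma = 193*1000 * 11.5e-6 * 1150 = 2552.425 MPa


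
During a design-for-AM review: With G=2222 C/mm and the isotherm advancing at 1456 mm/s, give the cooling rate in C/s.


CR = 2222 * 1456 = 3235232 C/s


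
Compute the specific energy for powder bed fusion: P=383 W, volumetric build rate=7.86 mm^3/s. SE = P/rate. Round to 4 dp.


SE = 383 / 7.86 = 48.7277 J/mm^3


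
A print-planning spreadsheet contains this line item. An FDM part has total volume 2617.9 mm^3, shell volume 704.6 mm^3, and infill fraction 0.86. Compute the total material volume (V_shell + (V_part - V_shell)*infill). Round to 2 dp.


V_infill = (2617.9 - 704.6) * 0.86 = 1645.44
V_total = 704.6 + 1645.44 = 2350.04 mm^3


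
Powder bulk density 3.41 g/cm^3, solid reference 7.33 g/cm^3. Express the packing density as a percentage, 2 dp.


Packing = (3.41/7.33)*100 = 46.52 %


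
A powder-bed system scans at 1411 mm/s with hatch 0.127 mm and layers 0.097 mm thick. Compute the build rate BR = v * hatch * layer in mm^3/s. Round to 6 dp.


Rate = 1411 * 0.127 * 0.097 = 17.382109 mm^3/s


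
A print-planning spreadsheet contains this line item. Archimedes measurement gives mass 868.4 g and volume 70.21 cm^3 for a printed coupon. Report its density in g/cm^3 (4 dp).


rho = 868.4 / 70.21 = 12.3686 g/cm^3


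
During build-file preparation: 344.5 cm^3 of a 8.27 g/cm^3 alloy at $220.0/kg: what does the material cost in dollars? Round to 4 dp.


Mass = 344.5*8.27/1000 = 2.849015 kg
Cost = 2.849015 * 220.0 = 626.7833 $


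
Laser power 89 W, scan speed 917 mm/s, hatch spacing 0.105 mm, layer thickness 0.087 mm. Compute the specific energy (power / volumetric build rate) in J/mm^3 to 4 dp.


Build rate = 917 * 0.105 * 0.087 = 8.376795 mm^3/s
SE = 89 / 8.376795 = 10.6246 J/mm^3


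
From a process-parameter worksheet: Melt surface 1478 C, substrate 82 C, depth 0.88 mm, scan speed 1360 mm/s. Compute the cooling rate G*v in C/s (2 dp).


G = (1478-82)/0.88 = 1586.36363636 C/mm
CR = 1586.36363636 * 1360 = 2157454.55 C/s


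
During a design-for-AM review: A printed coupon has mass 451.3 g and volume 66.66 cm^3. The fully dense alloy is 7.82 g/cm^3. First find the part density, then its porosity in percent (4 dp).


rho_part = 451.3 / 66.66 = 6.77017702 g/cm^3
Porosity = (1 - 6.77017702/7.82)*100 = 13.4248 %


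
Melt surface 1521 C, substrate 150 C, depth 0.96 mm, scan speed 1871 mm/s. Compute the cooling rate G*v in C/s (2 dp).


G = (1521-150)/0.96 = 1428.125 C/mm
CR = 1428.125 * 1871 = 2672021.88 C/s


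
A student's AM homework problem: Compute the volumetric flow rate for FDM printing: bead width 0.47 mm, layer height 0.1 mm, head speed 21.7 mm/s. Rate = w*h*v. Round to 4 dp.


Rate = 0.47 * 0.1 * 21.7 = 1.0199 mm^3/s


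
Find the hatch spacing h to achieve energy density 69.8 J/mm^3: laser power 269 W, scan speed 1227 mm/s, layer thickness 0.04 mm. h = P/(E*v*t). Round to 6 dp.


h = 269 / (69.8*1227*0.04) = 0.078522 mm


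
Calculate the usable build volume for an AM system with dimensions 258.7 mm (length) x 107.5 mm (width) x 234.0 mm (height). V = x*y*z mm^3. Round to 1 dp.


V = 258.7 * 107.5 * 234.0 = 6507598.5 mm^3


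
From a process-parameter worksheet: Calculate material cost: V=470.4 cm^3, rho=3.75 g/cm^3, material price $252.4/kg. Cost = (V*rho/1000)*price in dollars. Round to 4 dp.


Mass = 470.4*3.75/1000 = 1.764 kg
Cost = 1.764 * 252.4 = 445.2336 $


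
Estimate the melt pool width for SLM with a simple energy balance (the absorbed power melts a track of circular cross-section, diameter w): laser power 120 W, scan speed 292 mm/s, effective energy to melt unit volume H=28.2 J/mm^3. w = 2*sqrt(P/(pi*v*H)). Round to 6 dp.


w = 2*sqrt(120/(pi*292*28.2)) = 0.136216 mm


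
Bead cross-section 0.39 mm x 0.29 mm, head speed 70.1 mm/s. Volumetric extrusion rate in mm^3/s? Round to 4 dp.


Rate = 0.39 * 0.29 * 70.1 = 7.9283 mm^3/s


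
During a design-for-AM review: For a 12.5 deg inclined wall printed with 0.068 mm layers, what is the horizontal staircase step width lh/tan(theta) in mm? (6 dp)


step = 0.068 / tan(12.5) = 0.306728 mm


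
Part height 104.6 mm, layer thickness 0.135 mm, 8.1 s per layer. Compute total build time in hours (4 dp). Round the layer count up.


Layers = ceil(104.6/0.135) = 775
t = 775 * 8.1 / 3600 = 1.7438 hrs


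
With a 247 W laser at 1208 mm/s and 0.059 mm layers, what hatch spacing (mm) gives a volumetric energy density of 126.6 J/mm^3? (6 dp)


h = 247 / (126.6*1208*0.059) = 0.027374 mm


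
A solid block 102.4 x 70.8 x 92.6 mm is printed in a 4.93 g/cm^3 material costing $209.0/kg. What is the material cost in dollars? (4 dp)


V = 102.4 * 70.8 * 92.6 = 671342.592 mm^3 = 671.342592 cm^3
Mass = 671.342592 * 4.93 / 1000 = 3.30971898 kg
Cost = 3.30971898 * 209.0 = 691.7313 $


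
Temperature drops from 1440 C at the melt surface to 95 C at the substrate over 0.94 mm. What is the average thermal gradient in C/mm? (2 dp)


G = (1440-95)/0.94 = 1430.85 C/mm


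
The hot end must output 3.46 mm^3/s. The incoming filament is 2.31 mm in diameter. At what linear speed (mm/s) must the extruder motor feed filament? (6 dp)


A = pi*(2.31/2)^2 = 4.190963
v = 3.46 / 4.190963 = 0.825586 mm/s


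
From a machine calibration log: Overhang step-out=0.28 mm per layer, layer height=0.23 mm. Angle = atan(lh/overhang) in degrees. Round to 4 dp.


angle = atan(0.23/0.28) = 39.4007 degrees


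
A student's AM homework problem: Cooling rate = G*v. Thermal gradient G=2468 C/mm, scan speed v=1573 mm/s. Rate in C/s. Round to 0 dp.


CR = 2468 * 1573 = 3882164 C/s


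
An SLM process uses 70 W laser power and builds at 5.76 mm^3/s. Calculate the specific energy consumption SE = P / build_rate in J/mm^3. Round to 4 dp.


SE = 70 / 5.76 = 12.1528 J/mm^3


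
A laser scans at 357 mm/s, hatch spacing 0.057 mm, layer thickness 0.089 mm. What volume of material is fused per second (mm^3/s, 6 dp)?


Rate = 357 * 0.057 * 0.089 = 1.811061 mm^3/s


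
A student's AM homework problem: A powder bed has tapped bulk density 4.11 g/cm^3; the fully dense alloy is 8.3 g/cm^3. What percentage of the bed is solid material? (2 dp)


Packing = (4.11/8.3)*100 = 49.52 %


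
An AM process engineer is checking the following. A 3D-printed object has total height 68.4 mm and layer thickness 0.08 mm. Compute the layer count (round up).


Layers = ceil(68.4/0.08) = 855


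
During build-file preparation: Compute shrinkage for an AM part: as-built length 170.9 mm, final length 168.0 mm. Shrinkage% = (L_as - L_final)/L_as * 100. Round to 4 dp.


Shrinkage = ((170.9-168.0)/170.9)*100 = 1.6969 %


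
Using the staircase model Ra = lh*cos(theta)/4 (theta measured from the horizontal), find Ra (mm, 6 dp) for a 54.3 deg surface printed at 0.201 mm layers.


Ra = 0.201 * cos(54.3) / 4 = 0.029323 mm


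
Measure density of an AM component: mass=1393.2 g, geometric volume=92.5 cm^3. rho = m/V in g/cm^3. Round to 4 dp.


rho = 1393.2 / 92.5 = 15.0616 g/cm^3


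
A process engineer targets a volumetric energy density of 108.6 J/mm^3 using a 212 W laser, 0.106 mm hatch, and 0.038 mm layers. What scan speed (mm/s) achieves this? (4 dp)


v = 212 / (108.6*0.106*0.038) = 484.637 mm/s


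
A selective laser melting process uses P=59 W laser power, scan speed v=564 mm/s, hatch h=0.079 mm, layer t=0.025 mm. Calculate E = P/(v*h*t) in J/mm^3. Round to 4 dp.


E = 59 / (564*0.079*0.025) = 52.9671 J/mm^3


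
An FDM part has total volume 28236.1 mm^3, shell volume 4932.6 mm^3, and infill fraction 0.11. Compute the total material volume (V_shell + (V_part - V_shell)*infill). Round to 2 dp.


V_infill = (28236.1 - 4932.6) * 0.11 = 2563.39
V_total = 4932.6 + 2563.39 = 7495.99 mm^3


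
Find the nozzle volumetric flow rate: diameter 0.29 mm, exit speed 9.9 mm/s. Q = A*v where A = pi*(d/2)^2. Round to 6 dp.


A = pi*(0.29/2)^2 = 0.06605199 mm^2
Q = 0.06605199 * 9.9 = 0.653915 mm^3/s


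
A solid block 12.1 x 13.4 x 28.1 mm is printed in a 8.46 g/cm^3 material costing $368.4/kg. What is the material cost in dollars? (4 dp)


V = 12.1 * 13.4 * 28.1 = 4556.134 mm^3 = 4.556134 cm^3
Mass = 4.556134 * 8.46 / 1000 = 0.03854489 kg
Cost = 0.03854489 * 368.4 = 14.1999 $


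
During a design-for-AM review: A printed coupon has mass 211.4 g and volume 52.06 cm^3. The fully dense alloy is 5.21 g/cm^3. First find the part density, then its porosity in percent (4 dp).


rho_part = 211.4 / 52.06 = 4.06069919 g/cm^3
Porosity = (1 - 4.06069919/5.21)*100 = 22.0595 %


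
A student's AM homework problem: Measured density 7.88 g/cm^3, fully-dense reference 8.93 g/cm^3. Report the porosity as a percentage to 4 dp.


Porosity = (1-7.88/8.93)*100 = 11.7581 %


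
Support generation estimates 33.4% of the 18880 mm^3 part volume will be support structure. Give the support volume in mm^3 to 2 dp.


V_support = 18880 * 0.334 = 6305.92 mm^3


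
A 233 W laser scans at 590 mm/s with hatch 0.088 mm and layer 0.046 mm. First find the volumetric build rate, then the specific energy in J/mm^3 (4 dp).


Build rate = 590 * 0.088 * 0.046 = 2.38832 mm^3/s
SE = 233 / 2.38832 = 97.5581 J/mm^3


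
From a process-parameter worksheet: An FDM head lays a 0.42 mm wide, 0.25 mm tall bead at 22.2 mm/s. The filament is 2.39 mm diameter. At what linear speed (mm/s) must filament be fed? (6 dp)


Q = 0.42 * 0.25 * 22.2 = 2.331 mm^3/s
A_fil = pi*(2.39/2)^2 = 4.48627285 mm^2
v_feed = 2.331 / 4.48627285 = 0.519585 mm/s


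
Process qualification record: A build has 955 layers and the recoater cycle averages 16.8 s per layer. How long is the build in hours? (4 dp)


t = 955 * 16.8 / 3600 = 4.4567 hrs


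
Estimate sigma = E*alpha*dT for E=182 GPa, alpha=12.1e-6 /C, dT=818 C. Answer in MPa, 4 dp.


sigma = 182*1000 * 12.1e-6 * 818 = 1801.3996 MPa


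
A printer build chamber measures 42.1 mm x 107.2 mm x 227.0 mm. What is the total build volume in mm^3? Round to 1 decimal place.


V = 42.1 * 107.2 * 227.0 = 1024478.2 mm^3


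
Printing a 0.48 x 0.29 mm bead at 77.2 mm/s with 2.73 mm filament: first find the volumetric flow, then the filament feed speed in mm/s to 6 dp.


Q = 0.48 * 0.29 * 77.2 = 10.74624 mm^3/s
A_fil = pi*(2.73/2)^2 = 5.85349397 mm^2
v_feed = 10.74624 / 5.85349397 = 1.835868 mm/s


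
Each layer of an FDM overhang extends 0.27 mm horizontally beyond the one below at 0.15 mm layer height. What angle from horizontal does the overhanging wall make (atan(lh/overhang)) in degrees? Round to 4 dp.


angle = atan(0.15/0.27) = 29.0546 degrees


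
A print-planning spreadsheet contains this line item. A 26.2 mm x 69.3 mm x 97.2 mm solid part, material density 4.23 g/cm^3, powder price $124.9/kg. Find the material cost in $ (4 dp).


V = 26.2 * 69.3 * 97.2 = 176482.152 mm^3 = 176.482152 cm^3
Mass = 176.482152 * 4.23 / 1000 = 0.7465195 kg
Cost = 0.7465195 * 124.9 = 93.2403 $


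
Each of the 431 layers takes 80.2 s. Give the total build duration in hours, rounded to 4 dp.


t = 431 * 80.2 / 3600 = 9.6017 hrs


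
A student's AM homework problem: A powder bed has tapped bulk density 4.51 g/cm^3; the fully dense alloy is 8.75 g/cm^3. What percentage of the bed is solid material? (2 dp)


Packing = (4.51/8.75)*100 = 51.54 %


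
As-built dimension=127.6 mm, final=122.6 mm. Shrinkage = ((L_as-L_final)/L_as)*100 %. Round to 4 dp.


Shrinkage = ((127.6-122.6)/127.6)*100 = 3.9185 %


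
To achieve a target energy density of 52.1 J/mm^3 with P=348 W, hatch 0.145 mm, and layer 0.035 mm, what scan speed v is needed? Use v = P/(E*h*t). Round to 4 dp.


v = 348 / (52.1*0.145*0.035) = 1316.1503 mm/s


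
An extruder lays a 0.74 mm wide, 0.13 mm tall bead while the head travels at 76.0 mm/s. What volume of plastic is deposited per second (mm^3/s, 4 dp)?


Rate = 0.74 * 0.13 * 76.0 = 7.3112 mm^3/s


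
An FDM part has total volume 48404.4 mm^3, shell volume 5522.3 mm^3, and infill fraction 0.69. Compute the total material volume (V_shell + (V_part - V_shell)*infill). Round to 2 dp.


V_infill = (48404.4 - 5522.3) * 0.69 = 29588.65
V_total = 5522.3 + 29588.65 = 35110.95 mm^3


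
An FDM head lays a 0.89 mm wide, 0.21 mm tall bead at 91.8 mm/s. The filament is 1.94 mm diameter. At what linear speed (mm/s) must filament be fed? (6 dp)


Q = 0.89 * 0.21 * 91.8 = 17.15742 mm^3/s
A_fil = pi*(1.94/2)^2 = 2.95592453 mm^2
v_feed = 17.15742 / 2.95592453 = 5.804417 mm/s


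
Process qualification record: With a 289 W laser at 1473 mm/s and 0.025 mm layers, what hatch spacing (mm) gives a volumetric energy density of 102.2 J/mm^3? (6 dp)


h = 289 / (102.2*1473*0.025) = 0.07679 mm


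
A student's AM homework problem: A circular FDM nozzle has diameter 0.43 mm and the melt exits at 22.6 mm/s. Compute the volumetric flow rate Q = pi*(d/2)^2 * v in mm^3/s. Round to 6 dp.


A = pi*(0.43/2)^2 = 0.14522012 mm^2
Q = 0.14522012 * 22.6 = 3.281975 mm^3/s


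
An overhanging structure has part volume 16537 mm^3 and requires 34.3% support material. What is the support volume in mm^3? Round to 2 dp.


V_support = 16537 * 0.343 = 5672.19 mm^3


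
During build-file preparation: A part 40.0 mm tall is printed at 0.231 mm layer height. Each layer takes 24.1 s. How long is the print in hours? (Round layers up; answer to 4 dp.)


Layers = ceil(40.0/0.231) = 174
t = 174 * 24.1 / 3600 = 1.1648 hrs


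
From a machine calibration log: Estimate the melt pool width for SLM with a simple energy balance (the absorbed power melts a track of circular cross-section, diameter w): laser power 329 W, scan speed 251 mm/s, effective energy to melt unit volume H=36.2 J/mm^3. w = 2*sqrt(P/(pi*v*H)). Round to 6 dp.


w = 2*sqrt(329/(pi*251*36.2)) = 0.214715 mm


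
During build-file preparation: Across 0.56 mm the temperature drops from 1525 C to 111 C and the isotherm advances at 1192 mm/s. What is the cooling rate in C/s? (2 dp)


G = (1525-111)/0.56 = 2525.0 C/mm
CR = 2525.0 * 1192 = 3009800.0 C/s


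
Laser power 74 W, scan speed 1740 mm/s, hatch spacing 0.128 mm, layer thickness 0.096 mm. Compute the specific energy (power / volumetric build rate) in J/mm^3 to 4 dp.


Build rate = 1740 * 0.128 * 0.096 = 21.38112 mm^3/s
SE = 74 / 21.38112 = 3.461 J/mm^3


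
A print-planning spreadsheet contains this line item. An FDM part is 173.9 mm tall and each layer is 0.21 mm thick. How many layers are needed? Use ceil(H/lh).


Layers = ceil(173.9/0.21) = 829


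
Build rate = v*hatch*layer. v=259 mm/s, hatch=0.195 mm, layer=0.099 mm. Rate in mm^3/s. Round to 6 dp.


Rate = 259 * 0.195 * 0.099 = 4.999995 mm^3/s


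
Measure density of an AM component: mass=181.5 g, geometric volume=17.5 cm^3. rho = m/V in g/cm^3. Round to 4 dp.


rho = 181.5 / 17.5 = 10.3714 g/cm^3


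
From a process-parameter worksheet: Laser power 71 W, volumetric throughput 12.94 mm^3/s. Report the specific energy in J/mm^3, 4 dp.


SE = 71 / 12.94 = 5.4869 J/mm^3


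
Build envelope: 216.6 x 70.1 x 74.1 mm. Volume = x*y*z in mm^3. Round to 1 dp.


V = 216.6 * 70.1 * 74.1 = 1125109.2 mm^3


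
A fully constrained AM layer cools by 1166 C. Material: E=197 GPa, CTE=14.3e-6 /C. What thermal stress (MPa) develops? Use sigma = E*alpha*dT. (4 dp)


sigma = 197*1000 * 14.3e-6 * 1166 = 3284.7386 MPa


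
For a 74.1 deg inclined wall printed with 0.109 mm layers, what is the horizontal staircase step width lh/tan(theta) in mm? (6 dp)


step = 0.109 / tan(74.1) = 0.031049 mm


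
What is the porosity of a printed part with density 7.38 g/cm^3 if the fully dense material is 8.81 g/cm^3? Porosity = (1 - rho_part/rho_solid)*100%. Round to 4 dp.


Porosity = (1-7.38/8.81)*100 = 16.2316 %


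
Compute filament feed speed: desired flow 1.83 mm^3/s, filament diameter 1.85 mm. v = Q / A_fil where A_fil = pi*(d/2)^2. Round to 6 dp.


A = pi*(1.85/2)^2 = 2.688025
v = 1.83 / 2.688025 = 0.680797 mm/s


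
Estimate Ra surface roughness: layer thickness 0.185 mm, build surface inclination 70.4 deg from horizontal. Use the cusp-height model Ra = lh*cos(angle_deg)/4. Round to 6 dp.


Ra = 0.185 * cos(70.4) / 4 = 0.015515 mm


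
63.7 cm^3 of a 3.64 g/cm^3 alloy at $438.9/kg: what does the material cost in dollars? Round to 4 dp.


Mass = 63.7*3.64/1000 = 0.231868 kg
Cost = 0.231868 * 438.9 = 101.7669 $


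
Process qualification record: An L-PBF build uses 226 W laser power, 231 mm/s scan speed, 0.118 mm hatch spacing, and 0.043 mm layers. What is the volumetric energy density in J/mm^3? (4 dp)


E = 226 / (231*0.118*0.043) = 192.8173 J/mm^3


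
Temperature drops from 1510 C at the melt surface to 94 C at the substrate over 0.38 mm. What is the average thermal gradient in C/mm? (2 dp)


G = (1510-94)/0.38 = 3726.32 C/mm


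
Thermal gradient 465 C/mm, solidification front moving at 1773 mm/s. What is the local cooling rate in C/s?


CR = 465 * 1773 = 824445 C/s


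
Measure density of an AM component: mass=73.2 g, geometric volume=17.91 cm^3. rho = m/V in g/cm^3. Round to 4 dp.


rho = 73.2 / 17.91 = 4.0871 g/cm^3


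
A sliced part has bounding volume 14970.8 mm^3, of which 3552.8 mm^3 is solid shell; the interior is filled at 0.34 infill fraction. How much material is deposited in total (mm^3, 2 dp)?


V_infill = (14970.8 - 3552.8) * 0.34 = 3882.12
V_total = 3552.8 + 3882.12 = 7434.92 mm^3


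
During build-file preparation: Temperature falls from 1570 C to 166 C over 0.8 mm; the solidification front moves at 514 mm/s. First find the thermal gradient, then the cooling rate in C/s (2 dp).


G = (1570-166)/0.8 = 1755.0 C/mm
CR = 1755.0 * 514 = 902070.0 C/s


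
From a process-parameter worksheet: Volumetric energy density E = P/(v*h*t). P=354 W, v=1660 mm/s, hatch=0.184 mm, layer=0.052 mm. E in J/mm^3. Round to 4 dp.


E = 354 / (1660*0.184*0.052) = 22.2881 J/mm^3


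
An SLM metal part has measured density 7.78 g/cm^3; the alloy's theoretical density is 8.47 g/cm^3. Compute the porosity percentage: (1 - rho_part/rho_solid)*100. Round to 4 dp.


Porosity = (1-7.78/8.47)*100 = 8.1464 %
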